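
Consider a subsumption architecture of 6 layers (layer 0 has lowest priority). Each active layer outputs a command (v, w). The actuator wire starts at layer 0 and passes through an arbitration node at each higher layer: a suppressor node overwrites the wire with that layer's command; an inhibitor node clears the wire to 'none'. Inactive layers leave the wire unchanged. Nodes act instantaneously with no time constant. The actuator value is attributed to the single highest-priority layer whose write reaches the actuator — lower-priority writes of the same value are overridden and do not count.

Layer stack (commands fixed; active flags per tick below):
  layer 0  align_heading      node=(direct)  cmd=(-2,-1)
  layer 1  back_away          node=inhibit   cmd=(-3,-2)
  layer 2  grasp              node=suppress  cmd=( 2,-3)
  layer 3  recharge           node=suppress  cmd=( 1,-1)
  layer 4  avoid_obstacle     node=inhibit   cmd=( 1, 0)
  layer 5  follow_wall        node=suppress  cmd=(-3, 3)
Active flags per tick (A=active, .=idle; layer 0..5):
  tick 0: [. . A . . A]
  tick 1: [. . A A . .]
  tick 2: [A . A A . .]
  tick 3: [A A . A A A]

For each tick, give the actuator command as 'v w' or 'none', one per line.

tick 0:
  L0 align_heading: idle → wire = none
  L1 back_away: idle → wire stays none
  L2 grasp: active, suppressor → wire = (2, -3)
  L3 recharge: idle → wire stays (2, -3)
  L4 avoid_obstacle: idle → wire stays (2, -3)
  L5 follow_wall: active, suppressor → wire = (-3, 3)
  actuator = (-3, 3)
tick 1:
  L0 align_heading: idle → wire = none
  L1 back_away: idle → wire stays none
  L2 grasp: active, suppressor → wire = (2, -3)
  L3 recharge: active, suppressor → wire = (1, -1)
  L4 avoid_obstacle: idle → wire stays (1, -1)
  L5 follow_wall: idle → wire stays (1, -1)
  actuator = (1, -1)
tick 2:
  L0 align_heading: active, feeds wire = (-2, -1)
  L1 back_away: idle → wire stays (-2, -1)
  L2 grasp: active, suppressor → wire = (2, -3)
  L3 recharge: active, suppressor → wire = (1, -1)
  L4 avoid_obstacle: idle → wire stays (1, -1)
  L5 follow_wall: idle → wire stays (1, -1)
  actuator = (1, -1)
tick 3:
  L0 align_heading: active, feeds wire = (-2, -1)
  L1 back_away: active, inhibitor → wire = none
  L2 grasp: idle → wire stays none
  L3 recharge: active, suppressor → wire = (1, -1)
  L4 avoid_obstacle: active, inhibitor → wire = none
  L5 follow_wall: active, suppressor → wire = (-3, 3)
  actuator = (-3, 3)

-3 3
1 -1
1 -1
-3 3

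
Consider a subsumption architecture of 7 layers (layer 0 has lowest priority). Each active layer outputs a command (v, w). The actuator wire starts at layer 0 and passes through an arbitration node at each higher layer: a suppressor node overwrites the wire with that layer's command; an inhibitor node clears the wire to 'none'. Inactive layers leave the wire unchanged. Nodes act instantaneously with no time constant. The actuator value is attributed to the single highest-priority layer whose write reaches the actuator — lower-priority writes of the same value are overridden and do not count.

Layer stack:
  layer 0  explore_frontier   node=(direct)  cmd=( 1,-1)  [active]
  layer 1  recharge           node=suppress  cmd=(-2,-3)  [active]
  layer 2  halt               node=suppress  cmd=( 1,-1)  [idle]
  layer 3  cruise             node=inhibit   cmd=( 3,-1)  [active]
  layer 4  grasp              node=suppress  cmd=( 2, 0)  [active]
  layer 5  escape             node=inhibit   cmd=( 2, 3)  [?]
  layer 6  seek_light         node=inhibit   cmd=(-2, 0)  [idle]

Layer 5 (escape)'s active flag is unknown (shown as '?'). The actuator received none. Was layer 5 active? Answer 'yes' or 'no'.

If layer 5 is active=yes:
  actuator would be none
If layer 5 is active=no:
  actuator would be (2, 0)
Observed none, so layer 5 was active.

yes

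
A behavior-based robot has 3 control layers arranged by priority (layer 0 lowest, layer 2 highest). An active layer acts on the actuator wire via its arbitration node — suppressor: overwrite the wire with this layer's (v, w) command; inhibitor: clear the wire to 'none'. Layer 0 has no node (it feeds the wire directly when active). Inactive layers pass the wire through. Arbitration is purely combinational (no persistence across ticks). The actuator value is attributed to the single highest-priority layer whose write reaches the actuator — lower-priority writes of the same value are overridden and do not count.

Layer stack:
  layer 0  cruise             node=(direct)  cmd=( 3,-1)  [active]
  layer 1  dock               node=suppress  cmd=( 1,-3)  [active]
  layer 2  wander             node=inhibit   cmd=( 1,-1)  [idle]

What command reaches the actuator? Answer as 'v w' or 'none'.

layer 0 (cruise) active — direct: (3, -1)
layer 1 (dock) active — suppresses: (1, -3)
layer 2 (wander) idle — unchanged: (1, -3)
→ actuator (1, -3)

1 -3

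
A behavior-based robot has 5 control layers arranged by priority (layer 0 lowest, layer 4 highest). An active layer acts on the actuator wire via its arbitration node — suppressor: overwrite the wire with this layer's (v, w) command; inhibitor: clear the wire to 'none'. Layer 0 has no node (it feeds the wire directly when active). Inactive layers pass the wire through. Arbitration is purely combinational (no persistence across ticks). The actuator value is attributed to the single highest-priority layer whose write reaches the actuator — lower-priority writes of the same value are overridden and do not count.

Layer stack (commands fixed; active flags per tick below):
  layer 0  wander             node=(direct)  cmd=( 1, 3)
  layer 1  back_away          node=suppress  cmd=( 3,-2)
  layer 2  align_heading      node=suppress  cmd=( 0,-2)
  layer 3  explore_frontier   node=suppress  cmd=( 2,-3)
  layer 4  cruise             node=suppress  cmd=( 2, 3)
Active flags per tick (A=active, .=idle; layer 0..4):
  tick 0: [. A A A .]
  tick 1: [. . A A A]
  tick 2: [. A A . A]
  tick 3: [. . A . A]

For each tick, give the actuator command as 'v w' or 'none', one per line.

2 -3
2 3
2 3
2 3

tick 0:
  [0] wander off; wire := none
  [1] back_away on (suppress); wire := (3, -2)
  [2] align_heading on (suppress); wire := (0, -2)
  [3] explore_frontier on (suppress); wire := (2, -3)
  [4] cruise off; pass (2, -3)
  output (2, -3)
tick 1:
  [0] wander off; wire := none
  [1] back_away off; pass none
  [2] align_heading on (suppress); wire := (0, -2)
  [3] explore_frontier on (suppress); wire := (2, -3)
  [4] cruise on (suppress); wire := (2, 3)
  output (2, 3)
tick 2:
  [0] wander off; wire := none
  [1] back_away on (suppress); wire := (3, -2)
  [2] align_heading on (suppress); wire := (0, -2)
  [3] explore_frontier off; pass (0, -2)
  [4] cruise on (suppress); wire := (2, 3)
  output (2, 3)
tick 3:
  [0] wander off; wire := none
  [1] back_away off; pass none
  [2] align_heading on (suppress); wire := (0, -2)
  [3] explore_frontier off; pass (0, -2)
  [4] cruise on (suppress); wire := (2, 3)
  output (2, 3)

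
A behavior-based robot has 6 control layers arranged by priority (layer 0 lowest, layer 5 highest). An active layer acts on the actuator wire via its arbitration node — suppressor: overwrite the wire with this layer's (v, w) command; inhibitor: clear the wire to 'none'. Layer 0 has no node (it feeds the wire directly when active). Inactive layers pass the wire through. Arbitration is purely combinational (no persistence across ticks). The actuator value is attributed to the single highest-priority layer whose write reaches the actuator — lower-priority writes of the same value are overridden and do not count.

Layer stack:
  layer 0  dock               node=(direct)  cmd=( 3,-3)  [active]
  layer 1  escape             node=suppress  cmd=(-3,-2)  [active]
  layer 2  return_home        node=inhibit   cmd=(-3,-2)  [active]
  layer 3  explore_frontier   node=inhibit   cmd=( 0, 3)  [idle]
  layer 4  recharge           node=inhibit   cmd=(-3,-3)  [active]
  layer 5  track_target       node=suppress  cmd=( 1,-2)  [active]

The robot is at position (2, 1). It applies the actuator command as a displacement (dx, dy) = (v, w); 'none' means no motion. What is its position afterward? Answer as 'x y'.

3 -1

L0 dock: active, feeds wire = (3, -3)
L1 escape: active, suppressor → wire = (-3, -2)
L2 return_home: active, inhibitor → wire = none
L3 explore_frontier: idle → wire stays none
L4 recharge: active, inhibitor → wire = none
L5 track_target: active, suppressor → wire = (1, -2)
actuator = (1, -2)
position: (2, 1) + (1, -2) = (3, -1)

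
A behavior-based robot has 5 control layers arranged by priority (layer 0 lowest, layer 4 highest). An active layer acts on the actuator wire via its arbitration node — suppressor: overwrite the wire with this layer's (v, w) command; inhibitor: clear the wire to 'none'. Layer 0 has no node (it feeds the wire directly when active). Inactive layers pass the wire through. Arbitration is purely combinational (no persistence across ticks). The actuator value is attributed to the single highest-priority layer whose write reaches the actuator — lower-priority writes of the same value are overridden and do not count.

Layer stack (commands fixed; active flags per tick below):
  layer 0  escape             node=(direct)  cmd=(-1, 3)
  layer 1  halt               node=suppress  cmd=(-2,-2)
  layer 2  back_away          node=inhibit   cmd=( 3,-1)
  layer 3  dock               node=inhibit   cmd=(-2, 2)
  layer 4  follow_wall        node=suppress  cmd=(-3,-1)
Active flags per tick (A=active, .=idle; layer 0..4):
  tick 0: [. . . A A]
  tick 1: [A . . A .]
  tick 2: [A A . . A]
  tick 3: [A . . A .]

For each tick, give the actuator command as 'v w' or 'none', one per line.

-3 -1
none
-3 -1
none

tick 0:
  L0 escape: idle → wire = none
  L1 halt: idle → wire stays none
  L2 back_away: idle → wire stays none
  L3 dock: active, inhibitor → wire = none
  L4 follow_wall: active, suppressor → wire = (-3, -1)
  actuator = (-3, -1)
tick 1:
  L0 escape: active, feeds wire = (-1, 3)
  L1 halt: idle → wire stays (-1, 3)
  L2 back_away: idle → wire stays (-1, 3)
  L3 dock: active, inhibitor → wire = none
  L4 follow_wall: idle → wire stays none
  actuator = none
tick 2:
  L0 escape: active, feeds wire = (-1, 3)
  L1 halt: active, suppressor → wire = (-2, -2)
  L2 back_away: idle → wire stays (-2, -2)
  L3 dock: idle → wire stays (-2, -2)
  L4 follow_wall: active, suppressor → wire = (-3, -1)
  actuator = (-3, -1)
tick 3:
  L0 escape: active, feeds wire = (-1, 3)
  L1 halt: idle → wire stays (-1, 3)
  L2 back_away: idle → wire stays (-1, 3)
  L3 dock: active, inhibitor → wire = none
  L4 follow_wall: idle → wire stays none
  actuator = none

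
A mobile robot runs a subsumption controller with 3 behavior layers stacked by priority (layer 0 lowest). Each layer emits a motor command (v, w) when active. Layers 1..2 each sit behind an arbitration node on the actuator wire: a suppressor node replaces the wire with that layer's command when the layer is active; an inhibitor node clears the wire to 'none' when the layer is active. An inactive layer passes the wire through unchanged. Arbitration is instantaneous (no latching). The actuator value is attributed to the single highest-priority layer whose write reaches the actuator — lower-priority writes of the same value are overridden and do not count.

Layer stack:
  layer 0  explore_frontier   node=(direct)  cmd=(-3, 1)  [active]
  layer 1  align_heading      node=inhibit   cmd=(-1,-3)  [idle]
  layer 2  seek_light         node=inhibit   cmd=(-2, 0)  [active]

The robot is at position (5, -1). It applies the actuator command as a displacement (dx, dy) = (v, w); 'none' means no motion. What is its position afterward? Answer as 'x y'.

layer 0 (explore_frontier) active — direct: (-3, 1)
layer 1 (align_heading) idle — unchanged: (-3, 1)
layer 2 (seek_light) active — inhibits: none
→ actuator none
position: (5, -1) + none = (5, -1)

5 -1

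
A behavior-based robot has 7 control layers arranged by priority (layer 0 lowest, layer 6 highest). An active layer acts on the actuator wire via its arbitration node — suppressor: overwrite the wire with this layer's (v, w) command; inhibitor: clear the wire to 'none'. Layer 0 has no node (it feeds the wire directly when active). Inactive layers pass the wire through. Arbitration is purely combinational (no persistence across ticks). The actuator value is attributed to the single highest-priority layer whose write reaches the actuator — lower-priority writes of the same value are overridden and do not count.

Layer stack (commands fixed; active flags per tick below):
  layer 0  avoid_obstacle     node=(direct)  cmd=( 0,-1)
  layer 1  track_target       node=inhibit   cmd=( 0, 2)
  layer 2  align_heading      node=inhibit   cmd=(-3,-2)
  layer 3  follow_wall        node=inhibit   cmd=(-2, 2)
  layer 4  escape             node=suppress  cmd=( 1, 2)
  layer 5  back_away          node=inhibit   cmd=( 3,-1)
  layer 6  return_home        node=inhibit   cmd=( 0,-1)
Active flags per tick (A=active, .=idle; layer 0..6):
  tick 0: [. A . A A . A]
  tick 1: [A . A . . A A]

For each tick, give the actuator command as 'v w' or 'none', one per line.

tick 0:
  L0 avoid_obstacle: idle → wire = none
  L1 track_target: active, inhibitor → wire = none
  L2 align_heading: idle → wire stays none
  L3 follow_wall: active, inhibitor → wire = none
  L4 escape: active, suppressor → wire = (1, 2)
  L5 back_away: idle → wire stays (1, 2)
  L6 return_home: active, inhibitor → wire = none
  actuator = none
tick 1:
  L0 avoid_obstacle: active, feeds wire = (0, -1)
  L1 track_target: idle → wire stays (0, -1)
  L2 align_heading: active, inhibitor → wire = none
  L3 follow_wall: idle → wire stays none
  L4 escape: idle → wire stays none
  L5 back_away: active, inhibitor → wire = none
  L6 return_home: active, inhibitor → wire = none
  actuator = none

none
none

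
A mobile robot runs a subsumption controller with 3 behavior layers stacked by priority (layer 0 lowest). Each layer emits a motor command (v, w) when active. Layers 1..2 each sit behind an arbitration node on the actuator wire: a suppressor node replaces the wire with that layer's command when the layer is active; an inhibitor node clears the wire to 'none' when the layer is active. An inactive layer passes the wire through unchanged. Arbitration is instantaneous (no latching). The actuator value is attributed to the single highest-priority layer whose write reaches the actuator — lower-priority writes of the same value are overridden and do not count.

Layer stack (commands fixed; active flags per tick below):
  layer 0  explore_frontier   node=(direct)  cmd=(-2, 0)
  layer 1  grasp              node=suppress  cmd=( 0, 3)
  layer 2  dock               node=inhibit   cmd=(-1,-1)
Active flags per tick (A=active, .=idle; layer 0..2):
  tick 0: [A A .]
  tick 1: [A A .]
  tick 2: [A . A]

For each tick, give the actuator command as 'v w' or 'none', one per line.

tick 0:
  [0] explore_frontier on; wire := (-2, 0)
  [1] grasp on (suppress); wire := (0, 3)
  [2] dock off; pass (0, 3)
  output (0, 3)
tick 1:
  [0] explore_frontier on; wire := (-2, 0)
  [1] grasp on (suppress); wire := (0, 3)
  [2] dock off; pass (0, 3)
  output (0, 3)
tick 2:
  [0] explore_frontier on; wire := (-2, 0)
  [1] grasp off; pass (-2, 0)
  [2] dock on (inhibit); wire := none
  output none

0 3
0 3
none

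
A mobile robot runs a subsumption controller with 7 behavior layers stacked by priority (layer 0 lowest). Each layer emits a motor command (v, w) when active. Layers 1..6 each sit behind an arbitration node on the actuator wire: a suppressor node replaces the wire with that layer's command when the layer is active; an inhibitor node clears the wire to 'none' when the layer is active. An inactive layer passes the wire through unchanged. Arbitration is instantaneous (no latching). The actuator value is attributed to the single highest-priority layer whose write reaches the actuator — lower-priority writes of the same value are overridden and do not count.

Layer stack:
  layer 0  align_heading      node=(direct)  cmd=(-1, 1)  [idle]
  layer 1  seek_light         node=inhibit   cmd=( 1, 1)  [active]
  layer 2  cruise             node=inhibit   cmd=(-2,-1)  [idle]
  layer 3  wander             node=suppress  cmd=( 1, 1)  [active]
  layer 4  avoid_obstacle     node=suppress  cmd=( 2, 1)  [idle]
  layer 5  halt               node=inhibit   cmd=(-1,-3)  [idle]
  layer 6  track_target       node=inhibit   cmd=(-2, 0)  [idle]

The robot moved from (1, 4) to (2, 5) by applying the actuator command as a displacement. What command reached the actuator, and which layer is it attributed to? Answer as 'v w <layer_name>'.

displacement = (2, 5) − (1, 4) = (1, 1)
L0 align_heading: idle → wire = none
L1 seek_light: active, inhibitor → wire = none
L2 cruise: idle → wire stays none
L3 wander: active, suppressor → wire = (1, 1)
L4 avoid_obstacle: idle → wire stays (1, 1)
L5 halt: idle → wire stays (1, 1)
L6 track_target: idle → wire stays (1, 1)
actuator = (1, 1) — from layer 3 (wander)

1 1 wander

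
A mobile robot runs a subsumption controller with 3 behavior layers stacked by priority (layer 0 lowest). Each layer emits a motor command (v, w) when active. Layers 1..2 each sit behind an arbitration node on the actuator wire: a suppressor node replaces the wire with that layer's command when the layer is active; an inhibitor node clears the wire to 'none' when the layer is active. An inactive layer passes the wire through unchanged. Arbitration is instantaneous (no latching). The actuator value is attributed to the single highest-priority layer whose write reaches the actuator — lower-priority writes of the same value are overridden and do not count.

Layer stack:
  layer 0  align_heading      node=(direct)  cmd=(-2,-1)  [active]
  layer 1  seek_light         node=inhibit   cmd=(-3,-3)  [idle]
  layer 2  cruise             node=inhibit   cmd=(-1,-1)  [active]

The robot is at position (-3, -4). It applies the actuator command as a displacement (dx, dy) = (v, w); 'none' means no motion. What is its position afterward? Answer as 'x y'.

[0] align_heading on; wire := (-2, -1)
[1] seek_light off; pass (-2, -1)
[2] cruise on (inhibit); wire := none
output none
position: (-3, -4) + none = (-3, -4)

-3 -4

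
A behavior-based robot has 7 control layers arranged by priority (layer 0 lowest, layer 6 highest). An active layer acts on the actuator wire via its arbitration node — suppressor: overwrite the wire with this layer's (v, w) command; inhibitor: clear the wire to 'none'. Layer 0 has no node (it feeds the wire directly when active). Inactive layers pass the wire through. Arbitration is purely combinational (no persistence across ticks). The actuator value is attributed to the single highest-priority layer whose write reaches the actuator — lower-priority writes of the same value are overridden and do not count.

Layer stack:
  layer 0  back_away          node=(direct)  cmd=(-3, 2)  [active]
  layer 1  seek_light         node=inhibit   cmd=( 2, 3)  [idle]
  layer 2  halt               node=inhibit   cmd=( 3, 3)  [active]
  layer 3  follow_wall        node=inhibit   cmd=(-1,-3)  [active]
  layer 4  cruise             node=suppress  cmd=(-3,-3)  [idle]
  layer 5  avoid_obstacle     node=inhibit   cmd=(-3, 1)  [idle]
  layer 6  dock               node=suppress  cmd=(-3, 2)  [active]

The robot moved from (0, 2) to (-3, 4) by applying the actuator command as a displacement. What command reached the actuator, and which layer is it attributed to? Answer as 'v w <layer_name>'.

displacement = (-3, 4) − (0, 2) = (-3, 2)
layer 0 (back_away) active — direct: (-3, 2)
layer 1 (seek_light) idle — unchanged: (-3, 2)
layer 2 (halt) active — inhibits: none
layer 3 (follow_wall) active — inhibits: none
layer 4 (cruise) idle — unchanged: none
layer 5 (avoid_obstacle) idle — unchanged: none
layer 6 (dock) active — suppresses: (-3, 2)
→ actuator (-3, 2) — from layer 6 (dock)

-3 2 dock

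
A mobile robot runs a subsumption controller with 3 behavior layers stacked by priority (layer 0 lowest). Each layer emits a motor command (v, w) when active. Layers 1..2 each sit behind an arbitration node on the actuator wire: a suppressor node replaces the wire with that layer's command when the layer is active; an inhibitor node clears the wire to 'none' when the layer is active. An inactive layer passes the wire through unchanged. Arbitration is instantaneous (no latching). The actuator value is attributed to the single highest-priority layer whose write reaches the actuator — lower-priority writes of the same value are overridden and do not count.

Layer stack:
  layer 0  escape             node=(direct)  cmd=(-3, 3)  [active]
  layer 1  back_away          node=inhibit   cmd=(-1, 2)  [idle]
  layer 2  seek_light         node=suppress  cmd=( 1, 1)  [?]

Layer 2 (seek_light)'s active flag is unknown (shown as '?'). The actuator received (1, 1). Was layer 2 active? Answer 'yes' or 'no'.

yes

If layer 2 is active=yes:
  actuator would be (1, 1)
If layer 2 is active=no:
  actuator would be (-3, 3)
Observed (1, 1), so layer 2 was active.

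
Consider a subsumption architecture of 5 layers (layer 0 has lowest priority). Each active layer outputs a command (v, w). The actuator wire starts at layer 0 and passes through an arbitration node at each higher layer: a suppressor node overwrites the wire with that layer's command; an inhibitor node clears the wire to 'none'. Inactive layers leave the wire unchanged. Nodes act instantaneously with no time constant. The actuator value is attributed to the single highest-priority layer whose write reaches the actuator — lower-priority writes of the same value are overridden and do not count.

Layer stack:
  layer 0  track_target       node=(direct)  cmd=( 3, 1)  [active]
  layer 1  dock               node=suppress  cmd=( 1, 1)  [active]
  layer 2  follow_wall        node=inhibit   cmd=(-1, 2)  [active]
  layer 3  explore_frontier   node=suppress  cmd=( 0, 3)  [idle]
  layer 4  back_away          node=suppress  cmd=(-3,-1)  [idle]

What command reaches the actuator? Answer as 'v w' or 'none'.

none

[0] track_target on; wire := (3, 1)
[1] dock on (suppress); wire := (1, 1)
[2] follow_wall on (inhibit); wire := none
[3] explore_frontier off; pass none
[4] back_away off; pass none
output none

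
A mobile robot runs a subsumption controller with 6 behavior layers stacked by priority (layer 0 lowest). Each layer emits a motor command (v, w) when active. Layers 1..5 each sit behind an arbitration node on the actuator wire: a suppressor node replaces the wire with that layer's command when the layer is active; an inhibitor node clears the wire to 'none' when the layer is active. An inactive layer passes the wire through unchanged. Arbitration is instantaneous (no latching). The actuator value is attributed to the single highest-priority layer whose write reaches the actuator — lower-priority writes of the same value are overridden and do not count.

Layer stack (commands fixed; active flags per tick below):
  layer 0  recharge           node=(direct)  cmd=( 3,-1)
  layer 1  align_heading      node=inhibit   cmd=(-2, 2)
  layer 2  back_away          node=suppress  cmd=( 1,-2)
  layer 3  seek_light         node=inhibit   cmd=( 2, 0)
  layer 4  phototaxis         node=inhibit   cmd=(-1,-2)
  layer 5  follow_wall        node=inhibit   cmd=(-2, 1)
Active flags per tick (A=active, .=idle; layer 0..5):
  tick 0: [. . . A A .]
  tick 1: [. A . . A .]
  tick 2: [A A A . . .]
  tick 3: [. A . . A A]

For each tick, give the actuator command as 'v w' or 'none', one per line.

tick 0:
  L0 recharge: idle → wire = none
  L1 align_heading: idle → wire stays none
  L2 back_away: idle → wire stays none
  L3 seek_light: active, inhibitor → wire = none
  L4 phototaxis: active, inhibitor → wire = none
  L5 follow_wall: idle → wire stays none
  actuator = none
tick 1:
  L0 recharge: idle → wire = none
  L1 align_heading: active, inhibitor → wire = none
  L2 back_away: idle → wire stays none
  L3 seek_light: idle → wire stays none
  L4 phototaxis: active, inhibitor → wire = none
  L5 follow_wall: idle → wire stays none
  actuator = none
tick 2:
  L0 recharge: active, feeds wire = (3, -1)
  L1 align_heading: active, inhibitor → wire = none
  L2 back_away: active, suppressor → wire = (1, -2)
  L3 seek_light: idle → wire stays (1, -2)
  L4 phototaxis: idle → wire stays (1, -2)
  L5 follow_wall: idle → wire stays (1, -2)
  actuator = (1, -2)
tick 3:
  L0 recharge: idle → wire = none
  L1 align_heading: active, inhibitor → wire = none
  L2 back_away: idle → wire stays none
  L3 seek_light: idle → wire stays none
  L4 phototaxis: active, inhibitor → wire = none
  L5 follow_wall: active, inhibitor → wire = none
  actuator = none

none
none
1 -2
none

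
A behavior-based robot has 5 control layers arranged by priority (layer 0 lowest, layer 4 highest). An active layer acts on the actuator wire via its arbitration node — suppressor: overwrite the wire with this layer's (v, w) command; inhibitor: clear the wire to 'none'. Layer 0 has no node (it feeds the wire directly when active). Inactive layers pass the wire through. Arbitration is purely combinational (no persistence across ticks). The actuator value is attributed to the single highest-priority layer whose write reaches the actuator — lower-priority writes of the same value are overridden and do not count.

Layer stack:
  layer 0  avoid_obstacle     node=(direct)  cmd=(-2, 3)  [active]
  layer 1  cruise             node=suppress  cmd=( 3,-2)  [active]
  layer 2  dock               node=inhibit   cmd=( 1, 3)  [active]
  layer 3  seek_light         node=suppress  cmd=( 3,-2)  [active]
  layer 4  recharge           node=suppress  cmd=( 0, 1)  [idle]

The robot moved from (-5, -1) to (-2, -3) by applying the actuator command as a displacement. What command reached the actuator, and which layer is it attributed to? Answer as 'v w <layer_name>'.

3 -2 seek_light

displacement = (-2, -3) − (-5, -1) = (3, -2)
L0 avoid_obstacle: active, feeds wire = (-2, 3)
L1 cruise: active, suppressor → wire = (3, -2)
L2 dock: active, inhibitor → wire = none
L3 seek_light: active, suppressor → wire = (3, -2)
L4 recharge: idle → wire stays (3, -2)
actuator = (3, -2) — from layer 3 (seek_light)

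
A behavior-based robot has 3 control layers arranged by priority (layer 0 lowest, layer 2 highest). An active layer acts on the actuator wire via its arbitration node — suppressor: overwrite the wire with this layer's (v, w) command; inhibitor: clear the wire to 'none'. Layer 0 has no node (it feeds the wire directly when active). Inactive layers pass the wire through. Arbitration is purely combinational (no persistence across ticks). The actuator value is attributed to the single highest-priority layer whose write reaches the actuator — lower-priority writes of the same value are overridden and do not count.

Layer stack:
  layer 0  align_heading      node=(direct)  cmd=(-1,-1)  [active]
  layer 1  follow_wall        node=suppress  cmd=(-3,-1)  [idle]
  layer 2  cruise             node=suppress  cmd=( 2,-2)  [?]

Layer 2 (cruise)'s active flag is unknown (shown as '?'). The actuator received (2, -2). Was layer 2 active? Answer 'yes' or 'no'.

If layer 2 is active=yes:
  actuator would be (2, -2)
If layer 2 is active=no:
  actuator would be (-1, -1)
Observed (2, -2), so layer 2 was active.

yes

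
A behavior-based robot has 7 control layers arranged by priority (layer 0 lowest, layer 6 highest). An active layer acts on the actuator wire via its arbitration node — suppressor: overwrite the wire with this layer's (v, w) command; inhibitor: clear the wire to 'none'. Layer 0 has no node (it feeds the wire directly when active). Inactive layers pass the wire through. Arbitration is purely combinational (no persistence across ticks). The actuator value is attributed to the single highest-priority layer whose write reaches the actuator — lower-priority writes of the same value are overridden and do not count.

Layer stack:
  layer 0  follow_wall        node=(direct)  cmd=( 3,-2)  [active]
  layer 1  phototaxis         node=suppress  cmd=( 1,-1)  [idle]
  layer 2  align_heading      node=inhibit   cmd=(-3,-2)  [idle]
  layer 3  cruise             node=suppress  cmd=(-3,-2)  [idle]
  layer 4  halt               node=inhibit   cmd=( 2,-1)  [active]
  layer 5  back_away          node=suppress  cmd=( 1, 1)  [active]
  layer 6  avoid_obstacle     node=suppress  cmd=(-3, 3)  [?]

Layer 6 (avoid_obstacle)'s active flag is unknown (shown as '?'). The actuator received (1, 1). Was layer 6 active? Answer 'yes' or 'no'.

If layer 6 is active=yes:
  actuator would be (-3, 3)
If layer 6 is active=no:
  actuator would be (1, 1)
Observed (1, 1), so layer 6 was idle.

no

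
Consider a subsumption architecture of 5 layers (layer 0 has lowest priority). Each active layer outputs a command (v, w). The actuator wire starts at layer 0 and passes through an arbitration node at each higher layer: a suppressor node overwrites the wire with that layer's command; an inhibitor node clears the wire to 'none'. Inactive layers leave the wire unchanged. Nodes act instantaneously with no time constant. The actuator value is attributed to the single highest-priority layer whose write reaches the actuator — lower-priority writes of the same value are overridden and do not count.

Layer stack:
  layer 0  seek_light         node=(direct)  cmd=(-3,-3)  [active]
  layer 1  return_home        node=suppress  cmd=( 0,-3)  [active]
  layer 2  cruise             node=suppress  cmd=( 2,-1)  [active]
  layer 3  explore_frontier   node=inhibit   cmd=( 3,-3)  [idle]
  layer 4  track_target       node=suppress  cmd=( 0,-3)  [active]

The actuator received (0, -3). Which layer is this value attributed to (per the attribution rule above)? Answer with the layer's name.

track_target

[0] seek_light on; wire := (-3, -3)
[1] return_home on (suppress); wire := (0, -3)
[2] cruise on (suppress); wire := (2, -1)
[3] explore_frontier off; pass (2, -1)
[4] track_target on (suppress); wire := (0, -3)
output (0, -3)
last writer: layer 4 = track_target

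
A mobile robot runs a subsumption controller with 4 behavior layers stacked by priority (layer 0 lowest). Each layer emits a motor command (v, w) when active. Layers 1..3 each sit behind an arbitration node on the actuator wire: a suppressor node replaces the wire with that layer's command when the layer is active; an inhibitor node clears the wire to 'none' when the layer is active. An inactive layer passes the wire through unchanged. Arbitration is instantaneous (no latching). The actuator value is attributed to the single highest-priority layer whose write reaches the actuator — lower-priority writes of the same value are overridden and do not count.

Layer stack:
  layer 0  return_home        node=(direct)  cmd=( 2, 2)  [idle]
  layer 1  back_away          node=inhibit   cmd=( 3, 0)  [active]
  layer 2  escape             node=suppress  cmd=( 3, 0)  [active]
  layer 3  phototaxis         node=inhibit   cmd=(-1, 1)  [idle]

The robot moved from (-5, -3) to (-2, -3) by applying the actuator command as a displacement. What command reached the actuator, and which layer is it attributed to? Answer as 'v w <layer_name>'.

displacement = (-2, -3) − (-5, -3) = (3, 0)
layer 0 (return_home) idle — none
layer 1 (back_away) active — inhibits: none
layer 2 (escape) active — suppresses: (3, 0)
layer 3 (phototaxis) idle — unchanged: (3, 0)
→ actuator (3, 0) — from layer 2 (escape)

3 0 escape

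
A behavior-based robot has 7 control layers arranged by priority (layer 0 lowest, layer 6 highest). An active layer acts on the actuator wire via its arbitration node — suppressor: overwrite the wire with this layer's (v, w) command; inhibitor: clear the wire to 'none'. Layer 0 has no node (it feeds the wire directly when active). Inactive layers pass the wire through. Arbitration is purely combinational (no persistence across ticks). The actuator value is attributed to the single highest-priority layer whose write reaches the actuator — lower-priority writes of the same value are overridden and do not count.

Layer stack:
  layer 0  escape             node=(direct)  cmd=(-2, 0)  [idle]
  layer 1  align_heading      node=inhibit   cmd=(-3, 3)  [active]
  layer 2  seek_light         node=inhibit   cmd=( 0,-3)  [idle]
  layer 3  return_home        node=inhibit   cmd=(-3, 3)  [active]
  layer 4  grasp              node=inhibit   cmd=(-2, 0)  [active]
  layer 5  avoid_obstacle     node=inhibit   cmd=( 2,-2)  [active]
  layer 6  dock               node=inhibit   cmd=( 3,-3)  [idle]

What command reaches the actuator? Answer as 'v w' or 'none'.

none

L0 escape: idle → wire = none
L1 align_heading: active, inhibitor → wire = none
L2 seek_light: idle → wire stays none
L3 return_home: active, inhibitor → wire = none
L4 grasp: active, inhibitor → wire = none
L5 avoid_obstacle: active, inhibitor → wire = none
L6 dock: idle → wire stays none
actuator = none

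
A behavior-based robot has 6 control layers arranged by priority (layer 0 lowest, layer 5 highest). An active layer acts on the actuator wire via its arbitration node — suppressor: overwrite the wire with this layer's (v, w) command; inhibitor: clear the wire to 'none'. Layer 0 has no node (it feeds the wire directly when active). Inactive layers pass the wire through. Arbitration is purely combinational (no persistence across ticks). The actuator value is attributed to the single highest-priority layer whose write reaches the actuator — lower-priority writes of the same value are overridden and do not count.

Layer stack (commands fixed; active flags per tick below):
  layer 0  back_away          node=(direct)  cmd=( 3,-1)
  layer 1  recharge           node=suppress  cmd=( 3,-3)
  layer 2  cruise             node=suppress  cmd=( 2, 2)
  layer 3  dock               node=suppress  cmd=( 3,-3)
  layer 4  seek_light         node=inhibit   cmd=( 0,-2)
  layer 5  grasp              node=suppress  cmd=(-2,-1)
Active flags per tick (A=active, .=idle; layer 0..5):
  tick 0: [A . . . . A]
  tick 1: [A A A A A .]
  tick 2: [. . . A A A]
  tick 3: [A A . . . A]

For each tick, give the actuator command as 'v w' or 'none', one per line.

-2 -1
none
-2 -1
-2 -1

tick 0:
  layer 0 (back_away) active — direct: (3, -1)
  layer 1 (recharge) idle — unchanged: (3, -1)
  layer 2 (cruise) idle — unchanged: (3, -1)
  layer 3 (dock) idle — unchanged: (3, -1)
  layer 4 (seek_light) idle — unchanged: (3, -1)
  layer 5 (grasp) active — suppresses: (-2, -1)
  → actuator (-2, -1)
tick 1:
  layer 0 (back_away) active — direct: (3, -1)
  layer 1 (recharge) active — suppresses: (3, -3)
  layer 2 (cruise) active — suppresses: (2, 2)
  layer 3 (dock) active — suppresses: (3, -3)
  layer 4 (seek_light) active — inhibits: none
  layer 5 (grasp) idle — unchanged: none
  → actuator none
tick 2:
  layer 0 (back_away) idle — none
  layer 1 (recharge) idle — unchanged: none
  layer 2 (cruise) idle — unchanged: none
  layer 3 (dock) active — suppresses: (3, -3)
  layer 4 (seek_light) active — inhibits: none
  layer 5 (grasp) active — suppresses: (-2, -1)
  → actuator (-2, -1)
tick 3:
  layer 0 (back_away) active — direct: (3, -1)
  layer 1 (recharge) active — suppresses: (3, -3)
  layer 2 (cruise) idle — unchanged: (3, -3)
  layer 3 (dock) idle — unchanged: (3, -3)
  layer 4 (seek_light) idle — unchanged: (3, -3)
  layer 5 (grasp) active — suppresses: (-2, -1)
  → actuator (-2, -1)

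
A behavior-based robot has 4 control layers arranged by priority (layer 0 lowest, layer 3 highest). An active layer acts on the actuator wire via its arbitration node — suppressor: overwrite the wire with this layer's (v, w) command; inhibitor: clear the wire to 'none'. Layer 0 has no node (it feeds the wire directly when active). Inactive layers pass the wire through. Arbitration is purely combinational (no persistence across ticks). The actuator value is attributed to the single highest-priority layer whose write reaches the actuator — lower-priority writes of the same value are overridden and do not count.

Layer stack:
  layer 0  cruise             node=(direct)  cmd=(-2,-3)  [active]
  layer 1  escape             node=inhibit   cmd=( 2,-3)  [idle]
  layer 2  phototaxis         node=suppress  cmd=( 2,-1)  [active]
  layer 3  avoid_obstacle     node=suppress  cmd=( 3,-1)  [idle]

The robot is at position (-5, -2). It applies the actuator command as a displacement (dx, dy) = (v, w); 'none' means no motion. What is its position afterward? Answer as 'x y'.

-3 -3

layer 0 (cruise) active — direct: (-2, -3)
layer 1 (escape) idle — unchanged: (-2, -3)
layer 2 (phototaxis) active — suppresses: (2, -1)
layer 3 (avoid_obstacle) idle — unchanged: (2, -1)
→ actuator (2, -1)
position: (-5, -2) + (2, -1) = (-3, -3)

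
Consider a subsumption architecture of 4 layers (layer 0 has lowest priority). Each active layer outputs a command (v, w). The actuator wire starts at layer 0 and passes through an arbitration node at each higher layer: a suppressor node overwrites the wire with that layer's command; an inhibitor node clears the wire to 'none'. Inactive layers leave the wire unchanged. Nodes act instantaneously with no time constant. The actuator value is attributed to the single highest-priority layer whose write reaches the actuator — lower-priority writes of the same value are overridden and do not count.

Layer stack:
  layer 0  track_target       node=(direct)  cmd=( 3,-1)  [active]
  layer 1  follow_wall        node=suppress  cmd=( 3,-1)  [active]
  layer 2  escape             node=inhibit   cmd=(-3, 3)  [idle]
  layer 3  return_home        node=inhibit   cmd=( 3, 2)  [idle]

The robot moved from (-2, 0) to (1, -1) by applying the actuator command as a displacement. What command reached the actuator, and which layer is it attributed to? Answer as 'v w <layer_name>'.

3 -1 follow_wall

displacement = (1, -1) − (-2, 0) = (3, -1)
[0] track_target on; wire := (3, -1)
[1] follow_wall on (suppress); wire := (3, -1)
[2] escape off; pass (3, -1)
[3] return_home off; pass (3, -1)
output (3, -1) — from layer 1 (follow_wall)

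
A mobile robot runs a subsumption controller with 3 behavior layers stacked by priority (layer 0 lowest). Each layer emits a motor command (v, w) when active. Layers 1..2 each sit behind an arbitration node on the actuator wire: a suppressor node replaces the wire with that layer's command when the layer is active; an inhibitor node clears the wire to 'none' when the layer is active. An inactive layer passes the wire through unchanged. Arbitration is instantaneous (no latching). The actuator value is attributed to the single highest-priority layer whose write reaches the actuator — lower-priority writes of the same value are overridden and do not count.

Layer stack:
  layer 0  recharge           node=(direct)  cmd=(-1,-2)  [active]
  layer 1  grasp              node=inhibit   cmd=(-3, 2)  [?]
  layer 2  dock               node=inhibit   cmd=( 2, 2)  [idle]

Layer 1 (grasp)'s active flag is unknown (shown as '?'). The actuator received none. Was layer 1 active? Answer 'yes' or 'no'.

yes

If layer 1 is active=yes:
  actuator would be none
If layer 1 is active=no:
  actuator would be (-1, -2)
Observed none, so layer 1 was active.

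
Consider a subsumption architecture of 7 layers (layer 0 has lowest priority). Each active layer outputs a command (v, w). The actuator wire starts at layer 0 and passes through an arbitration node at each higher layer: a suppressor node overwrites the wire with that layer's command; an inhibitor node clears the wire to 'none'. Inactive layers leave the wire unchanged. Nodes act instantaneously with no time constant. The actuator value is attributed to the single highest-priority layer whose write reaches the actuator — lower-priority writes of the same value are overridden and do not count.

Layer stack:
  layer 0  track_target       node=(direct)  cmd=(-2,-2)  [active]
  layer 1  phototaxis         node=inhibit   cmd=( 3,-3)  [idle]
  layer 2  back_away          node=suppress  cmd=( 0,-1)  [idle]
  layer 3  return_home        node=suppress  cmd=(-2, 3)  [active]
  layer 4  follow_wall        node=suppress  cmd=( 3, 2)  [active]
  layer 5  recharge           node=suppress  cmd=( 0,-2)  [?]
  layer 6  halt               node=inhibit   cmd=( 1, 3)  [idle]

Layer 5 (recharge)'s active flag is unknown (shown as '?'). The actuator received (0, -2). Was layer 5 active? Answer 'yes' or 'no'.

If layer 5 is active=yes:
  actuator would be (0, -2)
If layer 5 is active=no:
  actuator would be (3, 2)
Observed (0, -2), so layer 5 was active.

yes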